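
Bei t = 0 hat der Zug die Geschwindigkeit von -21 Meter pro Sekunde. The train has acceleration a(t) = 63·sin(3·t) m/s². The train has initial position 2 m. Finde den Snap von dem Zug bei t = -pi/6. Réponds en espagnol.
Partiendo de la aceleración a(t) = 63·sin(3·t), tomamos 2 derivadas. La derivada de la aceleración da la sacudida: j(t) = 189·cos(3·t). La derivada de la sacudida da el snap: s(t) = -567·sin(3·t). De la ecuación del snap s(t) = -567·sin(3·t), sustituimos t = -pi/6 para obtener s = 567.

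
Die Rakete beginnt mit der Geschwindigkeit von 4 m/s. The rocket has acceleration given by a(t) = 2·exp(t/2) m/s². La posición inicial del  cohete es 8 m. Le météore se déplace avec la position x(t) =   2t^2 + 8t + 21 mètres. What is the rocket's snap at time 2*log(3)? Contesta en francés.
En partant de l'accélération a(t) = 2·exp(t/2), nous prenons 2 dérivées. En dérivant l'accélération, nous obtenons le jerk: j(t) = exp(t/2). En prenant d/dt de j(t), nous trouvons s(t) = exp(t/2)/2. De l'équation du snap s(t) = exp(t/2)/2, nous substituons t = 2*log(3) pour obtenir s = 3/2.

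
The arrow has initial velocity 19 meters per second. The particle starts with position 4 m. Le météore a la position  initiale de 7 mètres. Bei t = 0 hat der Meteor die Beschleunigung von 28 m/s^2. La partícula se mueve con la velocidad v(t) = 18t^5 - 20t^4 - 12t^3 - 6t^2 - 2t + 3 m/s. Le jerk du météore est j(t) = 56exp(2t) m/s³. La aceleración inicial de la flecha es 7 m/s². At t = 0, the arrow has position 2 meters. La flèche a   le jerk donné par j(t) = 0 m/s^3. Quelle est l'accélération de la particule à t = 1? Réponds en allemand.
Ausgehend von der Geschwindigkeit v(t) = 18·t^5 - 20·t^4 - 12·t^3 - 6·t^2 - 2·t + 3, nehmen wir 1 Ableitung. Durch Ableiten von der Geschwindigkeit erhalten wir die Beschleunigung: a(t) = 90·t^4 - 80·t^3 - 36·t^2 - 12·t - 2. Mit a(t) = 90·t^4 - 80·t^3 - 36·t^2 - 12·t - 2 und Einsetzen von t = 1, finden wir a = -40.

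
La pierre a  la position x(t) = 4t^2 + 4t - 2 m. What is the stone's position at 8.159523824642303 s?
From the given position equation x(t) = 4·t^2 + 4·t - 2, we substitute t = 8.159523824642303 to get x = 296.949411478191.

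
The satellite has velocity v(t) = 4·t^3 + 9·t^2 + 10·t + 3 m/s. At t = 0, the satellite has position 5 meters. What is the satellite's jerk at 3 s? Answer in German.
Ausgehend von der Geschwindigkeit v(t) = 4·t^3 + 9·t^2 + 10·t + 3, nehmen wir 2 Ableitungen. Die Ableitung von der Geschwindigkeit ergibt die Beschleunigung: a(t) = 12·t^2 + 18·t + 10. Die Ableitung von der Beschleunigung ergibt den Ruck: j(t) = 24·t + 18. Wir haben den Ruck j(t) = 24·t + 18. Durch Einsetzen von t = 3: j(3) = 90.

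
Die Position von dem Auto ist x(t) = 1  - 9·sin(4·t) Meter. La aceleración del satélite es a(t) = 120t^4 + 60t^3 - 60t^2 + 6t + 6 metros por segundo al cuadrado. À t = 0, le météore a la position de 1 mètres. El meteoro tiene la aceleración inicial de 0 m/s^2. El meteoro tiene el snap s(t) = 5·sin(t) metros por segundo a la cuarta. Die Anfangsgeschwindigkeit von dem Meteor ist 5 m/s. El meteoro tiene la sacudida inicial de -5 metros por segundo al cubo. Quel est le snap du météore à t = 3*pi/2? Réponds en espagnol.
Tenemos el snap s(t) = 5·sin(t). Sustituyendo t = 3*pi/2: s(3*pi/2) = -5.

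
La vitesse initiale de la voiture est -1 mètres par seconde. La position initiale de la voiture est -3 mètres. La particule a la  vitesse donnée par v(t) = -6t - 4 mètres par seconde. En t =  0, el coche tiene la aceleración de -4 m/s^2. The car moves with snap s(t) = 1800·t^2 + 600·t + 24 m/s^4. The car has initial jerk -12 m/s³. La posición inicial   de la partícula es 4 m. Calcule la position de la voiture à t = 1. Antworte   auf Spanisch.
Necesitamos integrar nuestra ecuación del snap s(t) = 1800·t^2 + 600·t + 24 4 veces. Tomando ∫s(t)dt y aplicando j(0) = -12, encontramos j(t) = 600·t^3 + 300·t^2 + 24·t - 12. Integrando la sacudida y usando la condición inicial a(0) = -4, obtenemos a(t) = 150·t^4 + 100·t^3 + 12·t^2 - 12·t - 4. Integrando la aceleración y usando la condición inicial v(0) = -1, obtenemos v(t) = 30·t^5 + 25·t^4 + 4·t^3 - 6·t^2 - 4·t - 1. La antiderivada de la velocidad, con x(0) = -3, da la posición: x(t) = 5·t^6 + 5·t^5 + t^4 - 2·t^3 - 2·t^2 - t - 3. Tenemos la posición x(t) = 5·t^6 + 5·t^5 + t^4 - 2·t^3 - 2·t^2 - t - 3. Sustituyendo t = 1: x(1) = 3.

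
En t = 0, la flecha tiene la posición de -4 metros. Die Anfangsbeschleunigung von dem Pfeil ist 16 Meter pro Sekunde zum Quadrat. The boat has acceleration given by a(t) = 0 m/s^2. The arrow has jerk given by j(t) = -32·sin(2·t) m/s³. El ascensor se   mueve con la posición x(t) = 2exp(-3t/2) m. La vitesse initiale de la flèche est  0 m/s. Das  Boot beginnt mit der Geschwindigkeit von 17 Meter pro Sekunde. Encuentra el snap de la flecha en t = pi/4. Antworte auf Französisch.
En partant du jerk j(t) = -32·sin(2·t), nous prenons 1 dérivée. La dérivée du jerk donne le snap: s(t) = -64·cos(2·t). Nous avons le snap s(t) = -64·cos(2·t). En substituant t = pi/4: s(pi/4) = 0.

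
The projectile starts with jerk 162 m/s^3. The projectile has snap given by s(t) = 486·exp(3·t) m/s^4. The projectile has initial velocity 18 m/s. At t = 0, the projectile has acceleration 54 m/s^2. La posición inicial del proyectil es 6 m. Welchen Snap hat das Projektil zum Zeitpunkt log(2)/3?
Aus der Gleichung für den Snap s(t) = 486·exp(3·t), setzen wir t = log(2)/3 ein und erhalten s = 972.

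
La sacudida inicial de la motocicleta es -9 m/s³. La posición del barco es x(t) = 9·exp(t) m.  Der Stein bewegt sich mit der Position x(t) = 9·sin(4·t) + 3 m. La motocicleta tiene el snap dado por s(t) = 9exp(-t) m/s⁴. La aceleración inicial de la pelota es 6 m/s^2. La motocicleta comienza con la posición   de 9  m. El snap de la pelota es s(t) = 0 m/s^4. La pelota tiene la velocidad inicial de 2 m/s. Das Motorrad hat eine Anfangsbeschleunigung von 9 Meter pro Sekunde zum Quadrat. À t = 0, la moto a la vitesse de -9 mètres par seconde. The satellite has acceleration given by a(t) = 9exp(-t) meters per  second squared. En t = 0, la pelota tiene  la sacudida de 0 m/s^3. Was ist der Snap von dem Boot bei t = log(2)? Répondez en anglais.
Starting from position x(t) = 9·exp(t), we take 4 derivatives. Differentiating position, we get velocity: v(t) = 9·exp(t). The derivative of velocity gives acceleration: a(t) = 9·exp(t). Taking d/dt of a(t), we find j(t) = 9·exp(t). The derivative of jerk gives snap: s(t) = 9·exp(t). We have snap s(t) = 9·exp(t). Substituting t = log(2): s(log(2)) = 18.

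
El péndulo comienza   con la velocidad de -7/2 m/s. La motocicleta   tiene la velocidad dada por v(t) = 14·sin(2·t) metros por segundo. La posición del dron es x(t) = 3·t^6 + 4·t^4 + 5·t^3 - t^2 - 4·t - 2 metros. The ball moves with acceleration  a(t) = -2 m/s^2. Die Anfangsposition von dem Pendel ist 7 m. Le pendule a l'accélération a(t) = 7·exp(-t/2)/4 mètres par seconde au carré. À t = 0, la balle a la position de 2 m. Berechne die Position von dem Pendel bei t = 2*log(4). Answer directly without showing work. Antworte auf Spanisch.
La posición en t = 2*log(4) es x = 7/4.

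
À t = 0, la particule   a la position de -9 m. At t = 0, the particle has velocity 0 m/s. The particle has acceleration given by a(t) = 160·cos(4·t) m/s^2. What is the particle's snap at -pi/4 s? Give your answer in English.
We must differentiate our acceleration equation a(t) = 160·cos(4·t) 2 times. Taking d/dt of a(t), we find j(t) = -640·sin(4·t). The derivative of jerk gives snap: s(t) = -2560·cos(4·t). We have snap s(t) = -2560·cos(4·t). Substituting t = -pi/4: s(-pi/4) = 2560.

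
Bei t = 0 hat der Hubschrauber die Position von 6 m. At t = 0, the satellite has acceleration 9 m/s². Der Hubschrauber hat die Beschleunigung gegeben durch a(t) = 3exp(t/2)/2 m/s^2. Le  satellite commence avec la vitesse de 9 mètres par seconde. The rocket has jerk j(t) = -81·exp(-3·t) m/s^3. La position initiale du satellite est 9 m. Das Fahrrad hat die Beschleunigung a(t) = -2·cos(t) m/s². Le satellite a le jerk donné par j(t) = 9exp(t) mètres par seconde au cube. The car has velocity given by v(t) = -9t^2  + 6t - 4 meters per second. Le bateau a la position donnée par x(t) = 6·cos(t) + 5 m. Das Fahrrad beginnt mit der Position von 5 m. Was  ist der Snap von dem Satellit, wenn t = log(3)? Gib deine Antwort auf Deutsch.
Ausgehend von dem Ruck j(t) = 9·exp(t), nehmen wir 1 Ableitung. Die Ableitung von dem Ruck ergibt den Snap: s(t) = 9·exp(t). Aus der Gleichung für den Snap s(t) = 9·exp(t), setzen wir t = log(3) ein und erhalten s = 27.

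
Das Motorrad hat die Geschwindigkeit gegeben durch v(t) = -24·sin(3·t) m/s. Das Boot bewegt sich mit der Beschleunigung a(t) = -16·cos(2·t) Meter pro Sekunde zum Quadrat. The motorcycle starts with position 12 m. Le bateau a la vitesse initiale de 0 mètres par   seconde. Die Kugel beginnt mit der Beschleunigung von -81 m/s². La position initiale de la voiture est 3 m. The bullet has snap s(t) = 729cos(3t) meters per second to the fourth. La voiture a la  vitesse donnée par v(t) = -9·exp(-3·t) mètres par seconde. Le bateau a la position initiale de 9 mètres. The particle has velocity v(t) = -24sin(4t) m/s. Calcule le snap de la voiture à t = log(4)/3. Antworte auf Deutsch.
Ausgehend von der Geschwindigkeit v(t) = -9·exp(-3·t), nehmen wir 3 Ableitungen. Mit d/dt von v(t) finden wir a(t) = 27·exp(-3·t). Durch Ableiten von der Beschleunigung erhalten wir den Ruck: j(t) = -81·exp(-3·t). Durch Ableiten von dem Ruck erhalten wir den Snap: s(t) = 243·exp(-3·t). Wir haben den Snap s(t) = 243·exp(-3·t). Durch Einsetzen von t = log(4)/3: s(log(4)/3) = 243/4.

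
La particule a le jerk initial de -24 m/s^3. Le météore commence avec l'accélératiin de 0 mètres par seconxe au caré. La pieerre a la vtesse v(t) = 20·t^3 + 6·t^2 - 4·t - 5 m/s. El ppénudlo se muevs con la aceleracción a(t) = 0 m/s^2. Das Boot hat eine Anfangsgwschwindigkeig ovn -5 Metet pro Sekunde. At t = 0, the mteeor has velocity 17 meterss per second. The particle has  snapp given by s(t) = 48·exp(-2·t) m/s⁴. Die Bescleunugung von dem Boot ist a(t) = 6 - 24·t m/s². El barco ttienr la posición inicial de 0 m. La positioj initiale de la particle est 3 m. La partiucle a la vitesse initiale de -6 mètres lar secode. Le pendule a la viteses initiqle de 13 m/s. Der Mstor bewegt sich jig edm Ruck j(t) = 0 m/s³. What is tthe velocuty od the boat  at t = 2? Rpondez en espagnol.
Debemos encontrar la antiderivada de nuestra ecuación de la aceleración a(t) = 6 - 24·t 1 vez. La antiderivada de la aceleración, con v(0) = -5, da la velocidad: v(t) = -12·t^2 + 6·t - 5. Tenemos la velocidad v(t) = -12·t^2 + 6·t - 5. Sustituyendo t = 2: v(2) = -41.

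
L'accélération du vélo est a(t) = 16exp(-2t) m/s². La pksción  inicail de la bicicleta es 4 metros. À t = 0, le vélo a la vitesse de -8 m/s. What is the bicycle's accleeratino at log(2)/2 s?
Using a(t) = 16·exp(-2·t) and substituting t = log(2)/2, we find a = 8.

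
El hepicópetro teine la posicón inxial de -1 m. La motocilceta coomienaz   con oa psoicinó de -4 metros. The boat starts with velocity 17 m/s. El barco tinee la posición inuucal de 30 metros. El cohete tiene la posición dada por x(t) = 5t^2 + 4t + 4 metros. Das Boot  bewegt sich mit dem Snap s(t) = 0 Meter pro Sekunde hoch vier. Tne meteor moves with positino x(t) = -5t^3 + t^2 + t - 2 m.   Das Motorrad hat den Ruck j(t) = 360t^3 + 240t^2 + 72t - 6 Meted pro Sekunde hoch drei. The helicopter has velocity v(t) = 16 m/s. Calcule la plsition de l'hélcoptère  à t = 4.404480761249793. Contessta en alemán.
Wir müssen unsere Gleichung für die Geschwindigkeit v(t) = 16 1-mal integrieren. Die Stammfunktion von der Geschwindigkeit, mit x(0) = -1, ergibt die Position: x(t) = 16·t - 1. Wir haben die Position x(t) = 16·t - 1. Durch Einsetzen von t = 4.404480761249793: x(4.404480761249793) = 69.4716921799967.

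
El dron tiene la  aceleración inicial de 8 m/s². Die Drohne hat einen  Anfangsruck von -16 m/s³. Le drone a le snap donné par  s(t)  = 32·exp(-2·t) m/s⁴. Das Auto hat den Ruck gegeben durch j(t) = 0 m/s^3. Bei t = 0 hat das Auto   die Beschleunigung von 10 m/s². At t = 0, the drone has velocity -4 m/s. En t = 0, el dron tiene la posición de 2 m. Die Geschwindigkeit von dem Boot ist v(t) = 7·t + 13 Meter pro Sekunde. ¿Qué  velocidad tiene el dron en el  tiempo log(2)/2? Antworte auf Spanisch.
Para resolver esto, necesitamos tomar 3 antiderivadas de nuestra ecuación del snap s(t) = 32·exp(-2·t). Tomando ∫s(t)dt y aplicando j(0) = -16, encontramos j(t) = -16·exp(-2·t). La integral de la sacudida, con a(0) = 8, da la aceleración: a(t) = 8·exp(-2·t). La antiderivada de la aceleración, con v(0) = -4, da la velocidad: v(t) = -4·exp(-2·t). Tenemos la velocidad v(t) = -4·exp(-2·t). Sustituyendo t = log(2)/2: v(log(2)/2) = -2.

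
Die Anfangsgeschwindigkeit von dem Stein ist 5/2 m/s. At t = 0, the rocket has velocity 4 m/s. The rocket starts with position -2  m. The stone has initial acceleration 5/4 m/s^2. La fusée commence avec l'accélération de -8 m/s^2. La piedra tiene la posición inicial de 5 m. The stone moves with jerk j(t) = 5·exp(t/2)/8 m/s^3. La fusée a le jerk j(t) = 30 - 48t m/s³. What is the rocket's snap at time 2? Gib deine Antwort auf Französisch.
Pour résoudre ceci, nous devons prendre 1 dérivée de notre équation du jerk j(t) = 30 - 48·t. En dérivant le jerk, nous obtenons le snap: s(t) = -48. En utilisant s(t) = -48 et en substituant t = 2, nous trouvons s = -48.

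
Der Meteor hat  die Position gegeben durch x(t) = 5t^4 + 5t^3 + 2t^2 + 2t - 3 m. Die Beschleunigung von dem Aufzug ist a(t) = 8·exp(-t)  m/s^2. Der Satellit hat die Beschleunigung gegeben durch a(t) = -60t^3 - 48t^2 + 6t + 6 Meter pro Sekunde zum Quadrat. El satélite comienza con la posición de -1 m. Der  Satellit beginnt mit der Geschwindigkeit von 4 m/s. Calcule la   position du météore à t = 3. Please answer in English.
Using x(t) = 5·t^4 + 5·t^3 + 2·t^2 + 2·t - 3 and substituting t = 3, we find x = 561.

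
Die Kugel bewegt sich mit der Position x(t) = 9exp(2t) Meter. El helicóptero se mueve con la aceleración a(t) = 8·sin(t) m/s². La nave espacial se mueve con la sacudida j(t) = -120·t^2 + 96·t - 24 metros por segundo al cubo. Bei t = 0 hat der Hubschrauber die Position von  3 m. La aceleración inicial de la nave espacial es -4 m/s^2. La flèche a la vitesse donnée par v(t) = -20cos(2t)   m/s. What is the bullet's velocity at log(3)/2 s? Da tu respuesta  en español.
Debemos derivar nuestra ecuación de la posición x(t) = 9·exp(2·t) 1 vez. La derivada de la posición da la velocidad: v(t) = 18·exp(2·t). Usando v(t) = 18·exp(2·t) y sustituyendo t = log(3)/2, encontramos v = 54.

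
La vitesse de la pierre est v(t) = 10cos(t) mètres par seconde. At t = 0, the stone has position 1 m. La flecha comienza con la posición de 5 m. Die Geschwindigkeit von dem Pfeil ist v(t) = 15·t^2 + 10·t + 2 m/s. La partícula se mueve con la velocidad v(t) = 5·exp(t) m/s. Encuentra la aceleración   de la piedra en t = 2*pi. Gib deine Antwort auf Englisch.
To solve this, we need to take 1 derivative of our velocity equation v(t) = 10·cos(t). The derivative of velocity gives acceleration: a(t) = -10·sin(t). From the given acceleration equation a(t) = -10·sin(t), we substitute t = 2*pi to get a = 0.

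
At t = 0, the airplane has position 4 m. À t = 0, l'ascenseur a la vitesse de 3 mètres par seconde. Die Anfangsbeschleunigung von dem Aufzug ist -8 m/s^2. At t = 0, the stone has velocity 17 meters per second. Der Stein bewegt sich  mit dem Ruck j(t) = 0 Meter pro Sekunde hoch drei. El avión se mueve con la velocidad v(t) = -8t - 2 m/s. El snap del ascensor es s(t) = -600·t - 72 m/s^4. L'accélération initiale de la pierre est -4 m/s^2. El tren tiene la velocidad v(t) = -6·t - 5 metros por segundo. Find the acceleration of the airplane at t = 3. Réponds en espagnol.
Para resolver esto, necesitamos tomar 1 derivada de nuestra ecuación de la velocidad v(t) = -8·t - 2. Derivando la velocidad, obtenemos la aceleración: a(t) = -8. Tenemos la aceleración a(t) = -8. Sustituyendo t = 3: a(3) = -8.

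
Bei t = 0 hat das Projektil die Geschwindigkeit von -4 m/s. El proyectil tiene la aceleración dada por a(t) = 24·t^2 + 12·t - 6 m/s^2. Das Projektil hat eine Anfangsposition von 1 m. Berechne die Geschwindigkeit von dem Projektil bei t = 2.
Um dies zu lösen, müssen wir 1 Stammfunktion unserer Gleichung für die Beschleunigung a(t) = 24·t^2 + 12·t - 6 finden. Die Stammfunktion von der Beschleunigung ist die Geschwindigkeit. Mit v(0) = -4 erhalten wir v(t) = 8·t^3 + 6·t^2 - 6·t - 4. Wir haben die Geschwindigkeit v(t) = 8·t^3 + 6·t^2 - 6·t - 4. Durch Einsetzen von t = 2: v(2) = 72.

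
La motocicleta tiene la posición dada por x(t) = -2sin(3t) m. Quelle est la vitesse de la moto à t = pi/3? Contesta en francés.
Pour résoudre ceci, nous devons prendre 1 dérivée de notre équation de la position x(t) = -2·sin(3·t). En dérivant la position, nous obtenons la vitesse: v(t) = -6·cos(3·t). Nous avons la vitesse v(t) = -6·cos(3·t). En substituant t = pi/3: v(pi/3) = 6.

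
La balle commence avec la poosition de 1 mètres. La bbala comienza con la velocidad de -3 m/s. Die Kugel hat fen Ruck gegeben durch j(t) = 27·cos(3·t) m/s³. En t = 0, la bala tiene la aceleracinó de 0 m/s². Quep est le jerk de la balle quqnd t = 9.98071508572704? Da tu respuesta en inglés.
Using j(t) = 27·cos(3·t) and substituting t = 9.98071508572704, we find j = 2.61529929109969.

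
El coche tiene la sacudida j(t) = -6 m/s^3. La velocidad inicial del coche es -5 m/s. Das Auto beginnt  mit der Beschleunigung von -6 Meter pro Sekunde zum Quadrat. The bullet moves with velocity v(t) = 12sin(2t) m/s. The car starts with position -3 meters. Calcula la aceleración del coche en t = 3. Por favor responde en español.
Partiendo de la sacudida j(t) = -6, tomamos 1 antiderivada. Integrando la sacudida y usando la condición inicial a(0) = -6, obtenemos a(t) = -6·t - 6. De la ecuación de la aceleración a(t) = -6·t - 6, sustituimos t = 3 para obtener a = -24.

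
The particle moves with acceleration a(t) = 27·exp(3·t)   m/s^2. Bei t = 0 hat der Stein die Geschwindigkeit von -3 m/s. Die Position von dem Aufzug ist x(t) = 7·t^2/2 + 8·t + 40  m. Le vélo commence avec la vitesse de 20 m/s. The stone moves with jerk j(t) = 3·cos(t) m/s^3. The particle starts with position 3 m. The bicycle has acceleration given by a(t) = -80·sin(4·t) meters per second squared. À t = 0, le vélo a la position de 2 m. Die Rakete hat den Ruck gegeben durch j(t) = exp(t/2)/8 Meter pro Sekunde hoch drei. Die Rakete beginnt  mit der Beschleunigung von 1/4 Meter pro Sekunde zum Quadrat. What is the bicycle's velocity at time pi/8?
Starting from acceleration a(t) = -80·sin(4·t), we take 1 integral. The integral of acceleration is velocity. Using v(0) = 20, we get v(t) = 20·cos(4·t). We have velocity v(t) = 20·cos(4·t). Substituting t = pi/8: v(pi/8) = 0.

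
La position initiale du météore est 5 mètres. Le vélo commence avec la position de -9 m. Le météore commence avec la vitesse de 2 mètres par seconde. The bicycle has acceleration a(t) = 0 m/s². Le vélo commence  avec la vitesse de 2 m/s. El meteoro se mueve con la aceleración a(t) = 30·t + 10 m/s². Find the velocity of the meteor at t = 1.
We need to integrate our acceleration equation a(t) = 30·t + 10 1 time. Finding the antiderivative of a(t) and using v(0) = 2: v(t) = 15·t^2 + 10·t + 2. From the given velocity equation v(t) = 15·t^2 + 10·t + 2, we substitute t = 1 to get v = 27.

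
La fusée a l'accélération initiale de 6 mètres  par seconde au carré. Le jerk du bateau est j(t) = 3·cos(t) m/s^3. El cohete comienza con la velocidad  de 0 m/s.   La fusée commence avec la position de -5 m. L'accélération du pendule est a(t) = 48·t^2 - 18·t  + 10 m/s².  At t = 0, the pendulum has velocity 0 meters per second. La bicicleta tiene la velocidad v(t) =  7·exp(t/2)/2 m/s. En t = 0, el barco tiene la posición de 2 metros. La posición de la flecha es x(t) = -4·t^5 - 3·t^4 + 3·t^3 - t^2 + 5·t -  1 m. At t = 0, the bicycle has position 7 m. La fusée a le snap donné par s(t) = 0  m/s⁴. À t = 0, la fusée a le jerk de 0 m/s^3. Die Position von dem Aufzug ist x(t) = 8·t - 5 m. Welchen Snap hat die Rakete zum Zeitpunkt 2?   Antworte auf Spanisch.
De la ecuación del snap s(t) = 0, sustituimos t = 2 para obtener s = 0.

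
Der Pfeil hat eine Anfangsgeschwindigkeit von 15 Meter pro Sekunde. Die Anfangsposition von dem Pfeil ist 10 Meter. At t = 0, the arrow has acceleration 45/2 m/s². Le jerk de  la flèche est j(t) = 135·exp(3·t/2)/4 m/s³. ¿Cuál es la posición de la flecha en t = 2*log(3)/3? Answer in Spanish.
Partiendo de la sacudida j(t) = 135·exp(3·t/2)/4, tomamos 3 integrales. La antiderivada de la sacudida, con a(0) = 45/2, da la aceleración: a(t) = 45·exp(3·t/2)/2. La antiderivada de la aceleración es la velocidad. Usando v(0) = 15, obtenemos v(t) = 15·exp(3·t/2). Tomando ∫v(t)dt y aplicando x(0) = 10, encontramos x(t) = 10·exp(3·t/2). De la ecuación de la posición x(t) = 10·exp(3·t/2), sustituimos t = 2*log(3)/3 para obtener x = 30.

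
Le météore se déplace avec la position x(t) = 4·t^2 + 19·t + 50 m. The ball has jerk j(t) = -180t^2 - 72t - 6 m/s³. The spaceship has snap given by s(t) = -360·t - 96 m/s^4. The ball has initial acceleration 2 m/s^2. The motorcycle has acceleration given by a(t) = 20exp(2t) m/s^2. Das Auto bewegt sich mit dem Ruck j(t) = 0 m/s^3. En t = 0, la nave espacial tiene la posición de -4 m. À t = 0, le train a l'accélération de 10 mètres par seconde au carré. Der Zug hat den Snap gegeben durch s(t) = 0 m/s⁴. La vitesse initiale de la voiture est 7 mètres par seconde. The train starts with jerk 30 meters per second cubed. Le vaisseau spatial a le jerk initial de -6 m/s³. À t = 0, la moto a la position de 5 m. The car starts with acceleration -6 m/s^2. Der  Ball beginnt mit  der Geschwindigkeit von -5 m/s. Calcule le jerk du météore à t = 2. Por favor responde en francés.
En partant de la position x(t) = 4·t^2 + 19·t + 50, nous prenons 3 dérivées. En prenant d/dt de x(t), nous trouvons v(t) = 8·t + 19. En prenant d/dt de v(t), nous trouvons a(t) = 8. En dérivant l'accélération, nous obtenons le jerk: j(t) = 0. De l'équation du jerk j(t) = 0, nous substituons t = 2 pour obtenir j = 0.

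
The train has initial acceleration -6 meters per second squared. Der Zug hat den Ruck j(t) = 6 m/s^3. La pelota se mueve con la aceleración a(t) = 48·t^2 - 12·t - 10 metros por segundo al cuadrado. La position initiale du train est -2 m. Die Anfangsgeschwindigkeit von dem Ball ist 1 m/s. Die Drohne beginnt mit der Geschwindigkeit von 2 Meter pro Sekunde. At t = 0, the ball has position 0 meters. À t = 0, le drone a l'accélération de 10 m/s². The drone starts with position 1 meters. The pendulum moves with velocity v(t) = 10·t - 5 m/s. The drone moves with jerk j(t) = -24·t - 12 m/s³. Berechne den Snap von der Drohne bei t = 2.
Wir müssen unsere Gleichung für den Ruck j(t) = -24·t - 12 1-mal ableiten. Durch Ableiten von dem Ruck erhalten wir den Snap: s(t) = -24. Aus der Gleichung für den Snap s(t) = -24, setzen wir t = 2 ein und erhalten s = -24.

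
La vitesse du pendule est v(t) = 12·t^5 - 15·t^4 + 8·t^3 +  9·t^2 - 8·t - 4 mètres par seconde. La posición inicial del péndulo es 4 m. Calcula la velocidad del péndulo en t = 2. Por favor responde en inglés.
From the given velocity equation v(t) = 12·t^5 - 15·t^4 + 8·t^3 + 9·t^2 - 8·t - 4, we substitute t = 2 to get v = 224.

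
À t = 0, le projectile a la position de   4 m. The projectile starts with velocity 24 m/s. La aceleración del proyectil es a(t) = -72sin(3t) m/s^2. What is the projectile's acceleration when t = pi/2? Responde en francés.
Nous avons l'accélération a(t) = -72·sin(3·t). En substituant t = pi/2: a(pi/2) = 72.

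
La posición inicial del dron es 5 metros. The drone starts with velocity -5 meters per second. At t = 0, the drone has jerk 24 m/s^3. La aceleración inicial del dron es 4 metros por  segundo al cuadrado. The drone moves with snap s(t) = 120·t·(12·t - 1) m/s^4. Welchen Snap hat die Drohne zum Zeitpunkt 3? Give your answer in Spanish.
De la ecuación del snap s(t) = 120·t·(12·t - 1), sustituimos t = 3 para obtener s = 12600.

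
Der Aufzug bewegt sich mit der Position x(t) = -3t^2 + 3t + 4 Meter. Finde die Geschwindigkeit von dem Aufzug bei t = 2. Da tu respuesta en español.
Debemos derivar nuestra ecuación de la posición x(t) = -3·t^2 + 3·t + 4 1 vez. La derivada de la posición da la velocidad: v(t) = 3 - 6·t. De la ecuación de la velocidad v(t) = 3 - 6·t, sustituimos t = 2 para obtener v = -9.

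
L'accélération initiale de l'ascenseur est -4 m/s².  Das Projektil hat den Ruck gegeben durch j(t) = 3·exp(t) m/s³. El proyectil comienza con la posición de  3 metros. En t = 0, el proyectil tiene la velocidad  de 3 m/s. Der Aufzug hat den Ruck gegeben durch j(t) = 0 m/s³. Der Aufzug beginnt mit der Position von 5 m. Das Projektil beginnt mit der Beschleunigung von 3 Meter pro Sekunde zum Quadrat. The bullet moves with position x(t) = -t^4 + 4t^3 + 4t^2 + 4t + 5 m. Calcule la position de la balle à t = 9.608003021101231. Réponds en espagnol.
Usando x(t) = -t^4 + 4·t^3 + 4·t^2 + 4·t + 5 y sustituyendo t = 9.608003021101231, encontramos x = -4561.33429755457.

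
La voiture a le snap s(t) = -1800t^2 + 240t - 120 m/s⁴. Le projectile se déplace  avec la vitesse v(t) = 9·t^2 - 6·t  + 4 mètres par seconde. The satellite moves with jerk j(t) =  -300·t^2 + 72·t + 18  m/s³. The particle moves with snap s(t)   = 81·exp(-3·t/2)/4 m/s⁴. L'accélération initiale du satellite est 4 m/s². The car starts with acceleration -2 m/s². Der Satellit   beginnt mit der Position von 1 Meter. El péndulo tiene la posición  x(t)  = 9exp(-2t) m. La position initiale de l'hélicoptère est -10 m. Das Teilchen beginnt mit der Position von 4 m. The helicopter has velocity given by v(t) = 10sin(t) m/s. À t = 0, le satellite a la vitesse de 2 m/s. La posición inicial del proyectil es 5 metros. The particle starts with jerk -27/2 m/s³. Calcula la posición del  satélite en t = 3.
Debemos encontrar la integral de nuestra ecuación de la sacudida j(t) = -300·t^2 + 72·t + 18 3 veces. Tomando ∫j(t)dt y aplicando a(0) = 4, encontramos a(t) = -100·t^3 + 36·t^2 + 18·t + 4. La antiderivada de la aceleración, con v(0) = 2, da la velocidad: v(t) = -25·t^4 + 12·t^3 + 9·t^2 + 4·t + 2. Integrando la velocidad y usando la condición inicial x(0) = 1, obtenemos x(t) = -5·t^5 + 3·t^4 + 3·t^3 + 2·t^2 + 2·t + 1. Tenemos la posición x(t) = -5·t^5 + 3·t^4 + 3·t^3 + 2·t^2 + 2·t + 1. Sustituyendo t = 3: x(3) = -866.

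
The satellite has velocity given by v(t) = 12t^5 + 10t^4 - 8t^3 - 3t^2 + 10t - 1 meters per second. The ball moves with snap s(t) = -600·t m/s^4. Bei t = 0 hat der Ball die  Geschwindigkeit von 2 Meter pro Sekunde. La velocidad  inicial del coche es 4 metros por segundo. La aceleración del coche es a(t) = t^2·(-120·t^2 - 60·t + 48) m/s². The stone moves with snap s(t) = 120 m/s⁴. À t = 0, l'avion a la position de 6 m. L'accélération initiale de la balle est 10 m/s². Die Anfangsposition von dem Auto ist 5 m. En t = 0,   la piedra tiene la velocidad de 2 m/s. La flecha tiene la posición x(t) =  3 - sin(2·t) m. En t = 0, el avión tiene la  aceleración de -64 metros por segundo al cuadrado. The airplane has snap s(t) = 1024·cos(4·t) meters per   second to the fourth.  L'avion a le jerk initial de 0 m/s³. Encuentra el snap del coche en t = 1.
Debemos derivar nuestra ecuación de la aceleración a(t) = t^2·(-120·t^2 - 60·t + 48) 2 veces. La derivada de la aceleración da la sacudida: j(t) = t^2·(-240·t - 60) + 2·t·(-120·t^2 - 60·t + 48). Derivando la sacudida, obtenemos el snap: s(t) = -480·t^2 + 4·t·(-240·t - 60) - 120·t + 96. Usando s(t) = -480·t^2 + 4·t·(-240·t - 60) - 120·t + 96 y sustituyendo t = 1, encontramos s = -1704.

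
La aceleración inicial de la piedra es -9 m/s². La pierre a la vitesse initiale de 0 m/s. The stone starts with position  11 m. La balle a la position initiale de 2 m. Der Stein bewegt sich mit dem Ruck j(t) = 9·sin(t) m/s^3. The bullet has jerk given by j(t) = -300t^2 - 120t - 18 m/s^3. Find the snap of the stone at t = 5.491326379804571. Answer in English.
Starting from jerk j(t) = 9·sin(t), we take 1 derivative. Differentiating jerk, we get snap: s(t) = 9·cos(t). We have snap s(t) = 9·cos(t). Substituting t = 5.491326379804571: s(5.491326379804571) = 6.32271244645147.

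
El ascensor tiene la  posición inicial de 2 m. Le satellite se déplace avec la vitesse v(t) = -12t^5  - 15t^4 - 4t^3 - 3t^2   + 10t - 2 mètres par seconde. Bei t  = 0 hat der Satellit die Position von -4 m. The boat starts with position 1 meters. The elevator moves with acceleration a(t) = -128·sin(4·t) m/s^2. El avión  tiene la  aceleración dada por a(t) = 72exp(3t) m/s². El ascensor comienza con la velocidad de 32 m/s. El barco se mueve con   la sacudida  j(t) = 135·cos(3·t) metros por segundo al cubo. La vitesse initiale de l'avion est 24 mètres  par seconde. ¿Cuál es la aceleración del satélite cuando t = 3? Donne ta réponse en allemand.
Wir müssen unsere Gleichung für die Geschwindigkeit v(t) = -12·t^5 - 15·t^4 - 4·t^3 - 3·t^2 + 10·t - 2 1-mal ableiten. Die Ableitung von der Geschwindigkeit ergibt die Beschleunigung: a(t) = -60·t^4 - 60·t^3 - 12·t^2 - 6·t + 10. Wir haben die Beschleunigung a(t) = -60·t^4 - 60·t^3 - 12·t^2 - 6·t + 10. Durch Einsetzen von t = 3: a(3) = -6596.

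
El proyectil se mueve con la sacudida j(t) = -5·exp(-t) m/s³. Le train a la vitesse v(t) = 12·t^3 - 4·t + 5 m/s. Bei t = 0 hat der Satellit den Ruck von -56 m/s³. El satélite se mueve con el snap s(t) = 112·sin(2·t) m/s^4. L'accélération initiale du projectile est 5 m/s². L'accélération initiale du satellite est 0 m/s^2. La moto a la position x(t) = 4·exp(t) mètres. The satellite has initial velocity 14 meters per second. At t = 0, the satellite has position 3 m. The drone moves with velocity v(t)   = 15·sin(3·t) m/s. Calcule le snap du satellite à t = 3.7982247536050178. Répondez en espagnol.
Tenemos el snap s(t) = 112·sin(2·t). Sustituyendo t = 3.7982247536050178: s(3.7982247536050178) = 108.306405407811.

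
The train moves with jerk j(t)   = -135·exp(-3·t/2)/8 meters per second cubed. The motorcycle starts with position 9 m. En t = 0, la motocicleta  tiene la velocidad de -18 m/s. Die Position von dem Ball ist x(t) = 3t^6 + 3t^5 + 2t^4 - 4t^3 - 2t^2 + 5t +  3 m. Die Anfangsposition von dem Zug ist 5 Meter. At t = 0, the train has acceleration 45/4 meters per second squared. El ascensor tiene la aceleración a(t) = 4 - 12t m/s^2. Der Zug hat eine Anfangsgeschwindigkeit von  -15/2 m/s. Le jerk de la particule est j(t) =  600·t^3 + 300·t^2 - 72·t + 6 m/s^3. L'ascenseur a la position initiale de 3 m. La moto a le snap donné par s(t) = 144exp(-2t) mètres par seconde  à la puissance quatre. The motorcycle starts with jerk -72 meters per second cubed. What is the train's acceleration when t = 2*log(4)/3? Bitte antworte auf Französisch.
Nous devons intégrer notre équation du jerk j(t) = -135·exp(-3·t/2)/8 1 fois. L'intégrale du jerk est l'accélération. En utilisant a(0) = 45/4, nous obtenons a(t) = 45·exp(-3·t/2)/4. Nous avons l'accélération a(t) = 45·exp(-3·t/2)/4. En substituant t = 2*log(4)/3: a(2*log(4)/3) = 45/16.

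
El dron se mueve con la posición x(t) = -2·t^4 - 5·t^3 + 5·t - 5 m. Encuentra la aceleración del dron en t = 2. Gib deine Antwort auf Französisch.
Nous devons dériver notre équation de la position x(t) = -2·t^4 - 5·t^3 + 5·t - 5 2 fois. En dérivant la position, nous obtenons la vitesse: v(t) = -8·t^3 - 15·t^2 + 5. En dérivant la vitesse, nous obtenons l'accélération: a(t) = -24·t^2 - 30·t. De l'équation de l'accélération a(t) = -24·t^2 - 30·t, nous substituons t = 2 pour obtenir a = -156.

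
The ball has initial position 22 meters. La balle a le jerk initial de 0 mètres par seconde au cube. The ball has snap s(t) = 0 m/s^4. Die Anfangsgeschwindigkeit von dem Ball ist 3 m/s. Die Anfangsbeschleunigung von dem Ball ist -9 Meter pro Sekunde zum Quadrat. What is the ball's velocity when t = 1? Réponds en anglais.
To find the answer, we compute 3 integrals of s(t) = 0. Integrating snap and using the initial condition j(0) = 0, we get j(t) = 0. Integrating jerk and using the initial condition a(0) = -9, we get a(t) = -9. The integral of acceleration is velocity. Using v(0) = 3, we get v(t) = 3 - 9·t. We have velocity v(t) = 3 - 9·t. Substituting t = 1: v(1) = -6.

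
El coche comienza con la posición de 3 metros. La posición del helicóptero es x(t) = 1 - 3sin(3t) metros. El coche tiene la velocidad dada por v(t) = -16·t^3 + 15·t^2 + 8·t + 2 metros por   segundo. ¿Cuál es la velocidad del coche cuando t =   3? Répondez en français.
De l'équation de la vitesse v(t) = -16·t^3 + 15·t^2 + 8·t + 2, nous substituons t = 3 pour obtenir v = -271.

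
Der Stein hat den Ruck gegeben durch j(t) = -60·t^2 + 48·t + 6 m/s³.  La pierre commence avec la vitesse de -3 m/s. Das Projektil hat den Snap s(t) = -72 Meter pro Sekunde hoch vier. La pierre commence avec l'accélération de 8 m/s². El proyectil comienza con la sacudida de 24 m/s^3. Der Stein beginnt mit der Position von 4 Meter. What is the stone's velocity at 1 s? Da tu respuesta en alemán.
Wir müssen die Stammfunktion unserer Gleichung für den Ruck j(t) = -60·t^2 + 48·t + 6 2-mal finden. Durch Integration von dem Ruck und Verwendung der Anfangsbedingung a(0) = 8, erhalten wir a(t) = -20·t^3 + 24·t^2 + 6·t + 8. Mit ∫a(t)dt und Anwendung von v(0) = -3, finden wir v(t) = -5·t^4 + 8·t^3 + 3·t^2 + 8·t - 3. Mit v(t) = -5·t^4 + 8·t^3 + 3·t^2 + 8·t - 3 und Einsetzen von t = 1, finden wir v = 11.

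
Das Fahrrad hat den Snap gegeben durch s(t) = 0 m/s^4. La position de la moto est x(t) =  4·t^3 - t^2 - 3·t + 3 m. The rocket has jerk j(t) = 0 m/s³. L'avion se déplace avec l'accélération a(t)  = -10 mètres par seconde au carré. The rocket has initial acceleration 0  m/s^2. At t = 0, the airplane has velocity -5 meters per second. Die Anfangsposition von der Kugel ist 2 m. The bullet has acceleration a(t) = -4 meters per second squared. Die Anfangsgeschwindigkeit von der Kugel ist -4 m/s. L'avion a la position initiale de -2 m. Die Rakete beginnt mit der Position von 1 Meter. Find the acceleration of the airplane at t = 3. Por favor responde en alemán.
Mit a(t) = -10 und Einsetzen von t = 3, finden wir a = -10.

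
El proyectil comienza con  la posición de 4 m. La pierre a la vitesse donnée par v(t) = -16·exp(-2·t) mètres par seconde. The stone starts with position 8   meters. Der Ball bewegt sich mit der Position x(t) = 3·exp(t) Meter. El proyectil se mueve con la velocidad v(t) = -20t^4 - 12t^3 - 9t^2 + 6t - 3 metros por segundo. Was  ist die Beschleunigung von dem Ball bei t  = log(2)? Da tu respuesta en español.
Partiendo de la posición x(t) = 3·exp(t), tomamos 2 derivadas. La derivada de la posición da la velocidad: v(t) = 3·exp(t). La derivada de la velocidad da la aceleración: a(t) = 3·exp(t). De la ecuación de la aceleración a(t) = 3·exp(t), sustituimos t = log(2) para obtener a = 6.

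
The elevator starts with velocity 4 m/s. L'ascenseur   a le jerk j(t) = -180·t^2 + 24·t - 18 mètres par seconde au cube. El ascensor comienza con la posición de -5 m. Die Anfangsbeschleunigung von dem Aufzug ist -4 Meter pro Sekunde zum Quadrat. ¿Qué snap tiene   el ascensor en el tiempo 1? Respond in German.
Wir müssen unsere Gleichung für den Ruck j(t) = -180·t^2 + 24·t - 18 1-mal ableiten. Die Ableitung von dem Ruck ergibt den Snap: s(t) = 24 - 360·t. Aus der Gleichung für den Snap s(t) = 24 - 360·t, setzen wir t = 1 ein und erhalten s = -336.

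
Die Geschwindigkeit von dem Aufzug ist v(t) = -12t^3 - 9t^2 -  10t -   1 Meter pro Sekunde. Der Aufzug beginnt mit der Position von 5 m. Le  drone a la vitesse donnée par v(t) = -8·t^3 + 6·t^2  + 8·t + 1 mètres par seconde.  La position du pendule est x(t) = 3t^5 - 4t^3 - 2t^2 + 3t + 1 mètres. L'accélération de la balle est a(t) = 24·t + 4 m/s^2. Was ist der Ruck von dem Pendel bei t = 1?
Wir müssen unsere Gleichung für die Position x(t) = 3·t^5 - 4·t^3 - 2·t^2 + 3·t + 1 3-mal ableiten. Mit d/dt von x(t) finden wir v(t) = 15·t^4 - 12·t^2 - 4·t + 3. Mit d/dt von v(t) finden wir a(t) = 60·t^3 - 24·t - 4. Durch Ableiten von der Beschleunigung erhalten wir den Ruck: j(t) = 180·t^2 - 24. Wir haben den Ruck j(t) = 180·t^2 - 24. Durch Einsetzen von t = 1: j(1) = 156.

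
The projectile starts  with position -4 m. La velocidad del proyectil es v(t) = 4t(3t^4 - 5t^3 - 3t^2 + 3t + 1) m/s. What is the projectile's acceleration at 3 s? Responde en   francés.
Nous devons dériver notre équation de la vitesse v(t) = 4·t·(3·t^4 - 5·t^3 - 3·t^2 + 3·t + 1) 1 fois. En dérivant la vitesse, nous obtenons l'accélération: a(t) = 12·t^4 - 20·t^3 - 12·t^2 + 4·t·(12·t^3 - 15·t^2 - 6·t + 3) + 12·t + 4. Nous avons l'accélération a(t) = 12·t^4 - 20·t^3 - 12·t^2 + 4·t·(12·t^3 - 15·t^2 - 6·t + 3) + 12·t + 4. En substituant t = 3: a(3) = 2452.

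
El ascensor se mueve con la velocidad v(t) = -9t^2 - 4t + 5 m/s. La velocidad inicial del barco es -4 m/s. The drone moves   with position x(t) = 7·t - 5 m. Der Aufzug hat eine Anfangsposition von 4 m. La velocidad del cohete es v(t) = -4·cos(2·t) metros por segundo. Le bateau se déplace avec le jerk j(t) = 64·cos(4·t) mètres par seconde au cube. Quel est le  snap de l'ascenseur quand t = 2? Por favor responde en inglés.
To solve this, we need to take 3 derivatives of our velocity equation v(t) = -9·t^2 - 4·t + 5. Taking d/dt of v(t), we find a(t) = -18·t - 4. Taking d/dt of a(t), we find j(t) = -18. Taking d/dt of j(t), we find s(t) = 0. Using s(t) = 0 and substituting t = 2, we find s = 0.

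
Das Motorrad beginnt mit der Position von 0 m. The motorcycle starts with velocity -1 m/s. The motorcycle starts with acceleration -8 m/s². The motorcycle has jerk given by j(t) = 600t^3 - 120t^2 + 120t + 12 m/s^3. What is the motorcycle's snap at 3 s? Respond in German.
Ausgehend von dem Ruck j(t) = 600·t^3 - 120·t^2 + 120·t + 12, nehmen wir 1 Ableitung. Durch Ableiten von dem Ruck erhalten wir den Snap: s(t) = 1800·t^2 - 240·t + 120. Wir haben den Snap s(t) = 1800·t^2 - 240·t + 120. Durch Einsetzen von t = 3: s(3) = 15600.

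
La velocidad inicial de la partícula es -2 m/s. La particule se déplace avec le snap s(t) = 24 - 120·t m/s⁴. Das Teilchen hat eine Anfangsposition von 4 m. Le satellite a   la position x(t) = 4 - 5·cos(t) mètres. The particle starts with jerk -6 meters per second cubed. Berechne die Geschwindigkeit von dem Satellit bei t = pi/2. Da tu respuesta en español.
Para resolver esto, necesitamos tomar 1 derivada de nuestra ecuación de la posición x(t) = 4 - 5·cos(t). Tomando d/dt de x(t), encontramos v(t) = 5·sin(t). De la ecuación de la velocidad v(t) = 5·sin(t), sustituimos t = pi/2 para obtener v = 5.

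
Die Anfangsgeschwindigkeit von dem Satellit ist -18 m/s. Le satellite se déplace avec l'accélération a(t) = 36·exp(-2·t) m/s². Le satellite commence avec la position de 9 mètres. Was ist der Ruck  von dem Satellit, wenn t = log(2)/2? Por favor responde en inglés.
We must differentiate our acceleration equation a(t) = 36·exp(-2·t) 1 time. The derivative of acceleration gives jerk: j(t) = -72·exp(-2·t). Using j(t) = -72·exp(-2·t) and substituting t = log(2)/2, we find j = -36.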